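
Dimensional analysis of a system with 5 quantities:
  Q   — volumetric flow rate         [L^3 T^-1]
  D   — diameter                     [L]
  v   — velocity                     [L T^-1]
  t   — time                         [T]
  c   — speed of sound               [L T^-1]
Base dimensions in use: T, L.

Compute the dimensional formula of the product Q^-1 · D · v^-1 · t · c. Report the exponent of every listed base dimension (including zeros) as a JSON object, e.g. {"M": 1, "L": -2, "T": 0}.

{"T": 2, "L": -2}

Write exponents as rows T,L / cols Q,D,v,t,c:
  T: [-1  0 -1  1 -1]
  L: [ 3  1  1  0  1]
  [T]: (-1)·-1+(1)·0+(-1)·-1+(1)·1+(1)·-1 = 2
  [L]: (-1)·3+(1)·1+(-1)·1+(1)·0+(1)·1 = -2
⇒ T^2 L^-2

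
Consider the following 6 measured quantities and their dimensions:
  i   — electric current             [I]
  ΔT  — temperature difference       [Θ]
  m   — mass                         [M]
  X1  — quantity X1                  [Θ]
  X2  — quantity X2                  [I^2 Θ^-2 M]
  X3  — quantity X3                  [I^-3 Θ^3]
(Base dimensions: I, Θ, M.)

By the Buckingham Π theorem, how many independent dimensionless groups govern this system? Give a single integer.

Exponent matrix [I,Θ,M] × [i,ΔT,m,X1,X2,X3]:
  I: [ 1  0  0  0  2 -3]
  Θ: [ 0  1  0  1 -2  3]
  M: [ 0  0  1  0  1  0]
Echelon form has 3 nonzero rows (pivots: i,ΔT,m)
Π count = n − r = 6 − 3 = 3

3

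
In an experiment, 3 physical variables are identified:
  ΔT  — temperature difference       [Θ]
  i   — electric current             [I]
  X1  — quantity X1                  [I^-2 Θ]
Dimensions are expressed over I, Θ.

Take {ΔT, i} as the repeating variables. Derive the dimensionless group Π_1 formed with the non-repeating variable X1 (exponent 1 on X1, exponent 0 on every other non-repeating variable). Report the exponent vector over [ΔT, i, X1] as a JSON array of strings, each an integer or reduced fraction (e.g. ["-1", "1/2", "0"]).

["-1", "2", "1"]

Exponent matrix [I,Θ] × [ΔT,i,X1]:
  I: [ 0  1 -2]
  Θ: [ 1  0  1]
RREF → pivots at {ΔT,i} ⇒ r = 2
Repeat: ΔT,i; free: X1
RREF:
  r0: [   1    0    1]
  r1: [   0    1   -2]
Fix exponent of X1 at 1; solve each RREF row for its pivot's exponent:
  r0: exp(ΔT) + (1)·1 = 0 ⇒ exp(ΔT) = -1
  r1: exp(i) + (-2)·1 = 0 ⇒ exp(i) = 2
Π_1 = ΔT^-1 · i^2 · X1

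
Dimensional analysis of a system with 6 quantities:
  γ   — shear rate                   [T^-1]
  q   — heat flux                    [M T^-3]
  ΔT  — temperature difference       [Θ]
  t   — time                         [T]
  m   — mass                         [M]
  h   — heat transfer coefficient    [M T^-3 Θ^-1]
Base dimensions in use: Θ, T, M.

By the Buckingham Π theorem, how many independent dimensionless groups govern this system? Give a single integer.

Dimensional matrix (Θ×T×M by γ×q×ΔT×t×m×h):
  Θ: [ 0  0  1  0  0 -1]
  T: [-1 -3  0  1  0 -3]
  M: [ 0  1  0  0  1  1]
RREF → pivots at {γ,q,ΔT} ⇒ r = 3
6 vars − rank 3 = 3 Π groups

3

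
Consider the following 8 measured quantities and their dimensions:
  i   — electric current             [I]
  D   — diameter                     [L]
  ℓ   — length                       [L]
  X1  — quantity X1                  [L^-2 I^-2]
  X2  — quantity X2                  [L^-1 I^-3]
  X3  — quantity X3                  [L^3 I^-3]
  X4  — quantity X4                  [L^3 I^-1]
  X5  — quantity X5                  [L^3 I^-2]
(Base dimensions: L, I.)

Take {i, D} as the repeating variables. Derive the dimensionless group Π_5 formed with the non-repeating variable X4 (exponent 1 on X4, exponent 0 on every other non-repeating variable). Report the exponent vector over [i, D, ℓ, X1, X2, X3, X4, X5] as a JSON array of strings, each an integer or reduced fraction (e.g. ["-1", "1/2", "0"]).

["1", "-3", "0", "0", "0", "0", "1", "0"]

Write exponents as rows L,I / cols i,D,ℓ,X1,X2,X3,X4,X5:
  L: [ 0  1  1 -2 -1  3  3  3]
  I: [ 1  0  0 -2 -3 -3 -1 -2]
Echelon form has 2 nonzero rows (pivots: i,D)
Pivot set = {i,D}, free = {ℓ,X1,X2,X3,X4,X5}
RREF:
  r0: [   1    0    0   -2   -3   -3   -1   -2]
  r1: [   0    1    1   -2   -1    3    3    3]
Fix exponent of X4 at 1, ℓ at 0, X1 at 0, X2 at 0, X3 at 0, X5 at 0; solve each RREF row for its pivot's exponent:
  r0: exp(i) + (-1)·1 = 0 ⇒ exp(i) = 1
  r1: exp(D) + (3)·1 = 0 ⇒ exp(D) = -3
Π_5 = i · D^-3 · X4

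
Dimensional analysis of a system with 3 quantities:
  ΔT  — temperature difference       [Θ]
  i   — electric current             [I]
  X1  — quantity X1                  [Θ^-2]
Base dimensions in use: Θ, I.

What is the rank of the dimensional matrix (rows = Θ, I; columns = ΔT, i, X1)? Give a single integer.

Exponent matrix [Θ,I] × [ΔT,i,X1]:
  Θ: [ 1  0 -2]
  I: [ 0  1  0]
Echelon form has 2 nonzero rows (pivots: ΔT,i)

2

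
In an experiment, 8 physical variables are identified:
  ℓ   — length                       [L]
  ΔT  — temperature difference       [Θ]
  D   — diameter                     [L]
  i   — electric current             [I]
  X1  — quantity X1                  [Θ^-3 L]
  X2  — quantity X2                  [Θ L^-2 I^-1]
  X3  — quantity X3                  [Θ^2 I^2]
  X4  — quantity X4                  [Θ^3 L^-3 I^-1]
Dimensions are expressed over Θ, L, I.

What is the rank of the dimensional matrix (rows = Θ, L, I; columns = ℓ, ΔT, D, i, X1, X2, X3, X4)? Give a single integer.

3

Dimensional matrix (Θ×L×I by ℓ×ΔT×D×i×X1×X2×X3×X4):
  Θ: [ 0  1  0  0 -3  1  2  3]
  L: [ 1  0  1  0  1 -2  0 -3]
  I: [ 0  0  0  1  0 -1  2 -1]
Echelon form has 3 nonzero rows (pivots: ℓ,ΔT,i)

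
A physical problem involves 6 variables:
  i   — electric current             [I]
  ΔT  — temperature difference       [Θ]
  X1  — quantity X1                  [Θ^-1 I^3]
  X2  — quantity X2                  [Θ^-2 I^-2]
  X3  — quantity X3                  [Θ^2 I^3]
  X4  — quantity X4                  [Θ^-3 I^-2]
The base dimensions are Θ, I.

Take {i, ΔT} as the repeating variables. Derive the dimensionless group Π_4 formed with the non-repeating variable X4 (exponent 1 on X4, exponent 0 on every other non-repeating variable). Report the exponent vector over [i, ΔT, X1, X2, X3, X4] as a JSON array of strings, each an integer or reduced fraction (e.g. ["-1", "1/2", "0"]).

Write exponents as rows Θ,I / cols i,ΔT,X1,X2,X3,X4:
  Θ: [ 0  1 -1 -2  2 -3]
  I: [ 1  0  3 -2  3 -2]
Row reduction gives pivot columns i,ΔT; rank = 2
Repeat: i,ΔT; free: X1,X2,X3,X4
RREF:
  r0: [   1    0    3   -2    3   -2]
  r1: [   0    1   -1   -2    2   -3]
Fix exponent of X4 at 1, X1 at 0, X2 at 0, X3 at 0; solve each RREF row for its pivot's exponent:
  r0: exp(i) + (-2)·1 = 0 ⇒ exp(i) = 2
  r1: exp(ΔT) + (-3)·1 = 0 ⇒ exp(ΔT) = 3
Π_4 = i^2 · ΔT^3 · X4

["2", "3", "0", "0", "0", "1"]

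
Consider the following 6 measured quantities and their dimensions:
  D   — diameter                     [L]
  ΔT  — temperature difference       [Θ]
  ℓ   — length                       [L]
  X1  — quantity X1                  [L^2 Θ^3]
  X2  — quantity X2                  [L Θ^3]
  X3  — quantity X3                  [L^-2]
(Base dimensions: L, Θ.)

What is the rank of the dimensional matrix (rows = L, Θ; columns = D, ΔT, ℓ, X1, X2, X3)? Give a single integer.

2

Write exponents as rows L,Θ / cols D,ΔT,ℓ,X1,X2,X3:
  L: [ 1  0  1  2  1 -2]
  Θ: [ 0  1  0  3  3  0]
Echelon form has 2 nonzero rows (pivots: D,ΔT)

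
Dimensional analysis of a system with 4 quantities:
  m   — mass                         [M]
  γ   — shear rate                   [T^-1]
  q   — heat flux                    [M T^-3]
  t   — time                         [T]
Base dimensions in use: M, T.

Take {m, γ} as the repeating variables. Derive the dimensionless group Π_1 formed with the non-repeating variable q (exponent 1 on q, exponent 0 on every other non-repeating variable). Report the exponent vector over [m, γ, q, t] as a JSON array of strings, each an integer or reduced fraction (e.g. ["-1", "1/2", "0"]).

Write exponents as rows M,T / cols m,γ,q,t:
  M: [ 1  0  1  0]
  T: [ 0 -1 -3  1]
RREF → pivots at {m,γ} ⇒ r = 2
Pivot set = {m,γ}, free = {q,t}
RREF:
  r0: [   1    0    1    0]
  r1: [   0    1    3   -1]
Fix exponent of q at 1, t at 0; solve each RREF row for its pivot's exponent:
  r0: exp(m) + (1)·1 = 0 ⇒ exp(m) = -1
  r1: exp(γ) + (3)·1 = 0 ⇒ exp(γ) = -3
Π_1 = m^-1 · γ^-3 · q

["-1", "-3", "1", "0"]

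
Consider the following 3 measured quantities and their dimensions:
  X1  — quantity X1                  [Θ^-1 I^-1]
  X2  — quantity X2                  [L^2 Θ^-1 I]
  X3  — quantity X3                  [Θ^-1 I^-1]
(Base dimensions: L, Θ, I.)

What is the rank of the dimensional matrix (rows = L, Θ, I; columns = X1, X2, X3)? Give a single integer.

Write exponents as rows L,Θ,I / cols X1,X2,X3:
  L: [ 0  2  0]
  Θ: [-1 -1 -1]
  I: [-1  1 -1]
Echelon form has 2 nonzero rows (pivots: X1,X2)

2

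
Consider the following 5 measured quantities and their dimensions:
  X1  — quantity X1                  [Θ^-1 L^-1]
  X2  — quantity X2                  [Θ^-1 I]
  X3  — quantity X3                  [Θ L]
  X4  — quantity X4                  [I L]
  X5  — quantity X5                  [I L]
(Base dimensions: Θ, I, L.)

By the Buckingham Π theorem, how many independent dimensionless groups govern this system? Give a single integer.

3

Exponent matrix [Θ,I,L] × [X1,X2,X3,X4,X5]:
  Θ: [-1 -1  1  0  0]
  I: [ 0  1  0  1  1]
  L: [-1  0  1  1  1]
RREF → pivots at {X1,X2} ⇒ r = 2
Π count = n − r = 5 − 2 = 3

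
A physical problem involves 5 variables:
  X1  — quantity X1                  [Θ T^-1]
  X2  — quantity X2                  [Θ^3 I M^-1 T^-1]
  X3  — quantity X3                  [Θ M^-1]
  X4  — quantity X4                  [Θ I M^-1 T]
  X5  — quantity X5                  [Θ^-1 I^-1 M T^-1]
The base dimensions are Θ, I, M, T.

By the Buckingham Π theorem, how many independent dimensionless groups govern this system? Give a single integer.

2

Dimensional matrix (Θ×I×M×T by X1×X2×X3×X4×X5):
  Θ: [ 1  3  1  1 -1]
  I: [ 0  1  0  1 -1]
  M: [ 0 -1 -1 -1  1]
  T: [-1 -1  0  1 -1]
Row reduction gives pivot columns X1,X2,X3; rank = 3
5 vars − rank 3 = 2 Π groups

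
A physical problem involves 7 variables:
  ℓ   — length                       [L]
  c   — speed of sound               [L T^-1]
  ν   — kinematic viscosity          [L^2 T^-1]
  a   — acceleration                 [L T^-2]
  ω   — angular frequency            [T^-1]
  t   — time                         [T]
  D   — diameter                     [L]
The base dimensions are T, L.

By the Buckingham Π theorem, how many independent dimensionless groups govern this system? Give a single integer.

Exponent matrix [T,L] × [ℓ,c,ν,a,ω,t,D]:
  T: [ 0 -1 -1 -2 -1  1  0]
  L: [ 1  1  2  1  0  0  1]
RREF → pivots at {ℓ,c} ⇒ r = 2
7 vars − rank 2 = 5 Π groups

5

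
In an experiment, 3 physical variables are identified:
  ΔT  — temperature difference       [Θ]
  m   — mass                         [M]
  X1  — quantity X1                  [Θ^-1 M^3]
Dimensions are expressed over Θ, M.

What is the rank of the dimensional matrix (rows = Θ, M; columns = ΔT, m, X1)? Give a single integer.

Dimensional matrix (Θ×M by ΔT×m×X1):
  Θ: [ 1  0 -1]
  M: [ 0  1  3]
RREF → pivots at {ΔT,m} ⇒ r = 2

2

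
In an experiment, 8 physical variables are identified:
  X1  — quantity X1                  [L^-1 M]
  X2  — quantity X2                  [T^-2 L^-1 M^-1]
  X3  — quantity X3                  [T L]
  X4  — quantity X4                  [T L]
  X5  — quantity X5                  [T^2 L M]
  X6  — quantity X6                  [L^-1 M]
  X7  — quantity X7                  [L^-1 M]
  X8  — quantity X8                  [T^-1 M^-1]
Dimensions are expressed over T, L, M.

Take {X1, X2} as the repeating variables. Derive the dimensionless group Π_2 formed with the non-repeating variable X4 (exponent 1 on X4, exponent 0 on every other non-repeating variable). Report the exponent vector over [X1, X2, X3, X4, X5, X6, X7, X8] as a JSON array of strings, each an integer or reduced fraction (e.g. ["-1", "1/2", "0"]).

Dimensional matrix (T×L×M by X1×X2×X3×X4×X5×X6×X7×X8):
  T: [ 0 -2  1  1  2  0  0 -1]
  L: [-1 -1  1  1  1 -1 -1  0]
  M: [ 1 -1  0  0  1  1  1 -1]
Row reduction gives pivot columns X1,X2; rank = 2
Repeat: X1,X2; free: X3,X4,X5,X6,X7,X8
RREF:
  r0: [   1    0 -1/2 -1/2    0    1    1 -1/2]
  r1: [   0    1 -1/2 -1/2   -1    0    0  1/2]
  r2: [   0    0    0    0    0    0    0    0]
Fix exponent of X4 at 1, X3 at 0, X5 at 0, X6 at 0, X7 at 0, X8 at 0; solve each RREF row for its pivot's exponent:
  r0: exp(X1) + (-1/2)·1 = 0 ⇒ exp(X1) = 1/2
  r1: exp(X2) + (-1/2)·1 = 0 ⇒ exp(X2) = 1/2
Π_2 = X1^(1/2) · X2^(1/2) · X4

["1/2", "1/2", "0", "1", "0", "0", "0", "0"]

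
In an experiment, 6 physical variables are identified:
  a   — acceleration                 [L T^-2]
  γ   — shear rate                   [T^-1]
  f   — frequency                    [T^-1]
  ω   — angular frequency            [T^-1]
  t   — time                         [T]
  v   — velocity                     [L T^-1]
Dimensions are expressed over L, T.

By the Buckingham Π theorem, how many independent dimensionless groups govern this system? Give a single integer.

4

Dimensional matrix (L×T by a×γ×f×ω×t×v):
  L: [ 1  0  0  0  0  1]
  T: [-2 -1 -1 -1  1 -1]
RREF → pivots at {a,γ} ⇒ r = 2
Π count = n − r = 6 − 2 = 4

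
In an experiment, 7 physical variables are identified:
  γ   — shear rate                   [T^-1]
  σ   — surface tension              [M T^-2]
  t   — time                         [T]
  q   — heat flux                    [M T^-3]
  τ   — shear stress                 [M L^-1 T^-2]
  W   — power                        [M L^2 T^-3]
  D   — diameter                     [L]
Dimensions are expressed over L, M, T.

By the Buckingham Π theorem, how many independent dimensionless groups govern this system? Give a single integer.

Write exponents as rows L,M,T / cols γ,σ,t,q,τ,W,D:
  L: [ 0  0  0  0 -1  2  1]
  M: [ 0  1  0  1  1  1  0]
  T: [-1 -2  1 -3 -2 -3  0]
Row reduction gives pivot columns γ,σ,τ; rank = 3
7 vars − rank 3 = 4 Π groups

4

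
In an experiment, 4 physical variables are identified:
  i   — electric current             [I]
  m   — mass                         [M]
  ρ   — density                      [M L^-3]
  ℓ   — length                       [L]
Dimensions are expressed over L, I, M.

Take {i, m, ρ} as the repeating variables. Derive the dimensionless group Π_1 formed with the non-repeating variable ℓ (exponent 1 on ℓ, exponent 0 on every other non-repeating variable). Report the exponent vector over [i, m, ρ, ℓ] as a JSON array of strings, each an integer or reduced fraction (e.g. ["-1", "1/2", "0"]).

["0", "-1/3", "1/3", "1"]

Write exponents as rows L,I,M / cols i,m,ρ,ℓ:
  L: [ 0  0 -3  1]
  I: [ 1  0  0  0]
  M: [ 0  1  1  0]
Row reduction gives pivot columns i,m,ρ; rank = 3
Pivot set = {i,m,ρ}, free = {ℓ}
RREF:
  r0: [   1    0    0    0]
  r1: [   0    1    0  1/3]
  r2: [   0    0    1 -1/3]
Fix exponent of ℓ at 1; solve each RREF row for its pivot's exponent:
  r0: exp(i) + (0)·1 = 0 ⇒ exp(i) = 0
  r1: exp(m) + (1/3)·1 = 0 ⇒ exp(m) = -1/3
  r2: exp(ρ) + (-1/3)·1 = 0 ⇒ exp(ρ) = 1/3
Π_1 = m^(-1/3) · ρ^(1/3) · ℓ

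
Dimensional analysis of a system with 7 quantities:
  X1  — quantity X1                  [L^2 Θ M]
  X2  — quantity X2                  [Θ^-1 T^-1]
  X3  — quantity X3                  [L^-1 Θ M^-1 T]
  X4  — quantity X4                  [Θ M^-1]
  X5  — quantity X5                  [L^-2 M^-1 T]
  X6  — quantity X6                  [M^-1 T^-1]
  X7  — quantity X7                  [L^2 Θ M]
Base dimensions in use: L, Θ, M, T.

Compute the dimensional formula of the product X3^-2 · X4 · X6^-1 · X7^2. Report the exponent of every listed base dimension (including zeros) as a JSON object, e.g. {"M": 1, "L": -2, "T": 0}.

Exponent matrix [L,Θ,M,T] × [X1,X2,X3,X4,X5,X6,X7]:
  L: [ 2  0 -1  0 -2  0  2]
  Θ: [ 1 -1  1  1  0  0  1]
  M: [ 1  0 -1 -1 -1 -1  1]
  T: [ 0 -1  1  0  1 -1  0]
  [L]: (-2)·-1+(1)·0+(-1)·0+(2)·2 = 6
  [Θ]: (-2)·1+(1)·1+(-1)·0+(2)·1 = 1
  [M]: (-2)·-1+(1)·-1+(-1)·-1+(2)·1 = 4
  [T]: (-2)·1+(1)·0+(-1)·-1+(2)·0 = -1
⇒ L^6 Θ M^4 T^-1

{"L": 6, "Θ": 1, "M": 4, "T": -1}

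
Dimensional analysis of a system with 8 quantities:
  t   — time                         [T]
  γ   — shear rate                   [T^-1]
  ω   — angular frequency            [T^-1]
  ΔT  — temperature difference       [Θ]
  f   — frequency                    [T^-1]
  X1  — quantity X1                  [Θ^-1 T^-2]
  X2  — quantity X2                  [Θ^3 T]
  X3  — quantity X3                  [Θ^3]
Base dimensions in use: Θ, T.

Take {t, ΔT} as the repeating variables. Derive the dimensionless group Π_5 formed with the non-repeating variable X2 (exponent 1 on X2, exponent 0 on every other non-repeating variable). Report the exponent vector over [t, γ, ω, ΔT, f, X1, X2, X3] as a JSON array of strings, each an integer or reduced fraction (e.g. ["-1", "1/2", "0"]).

["-1", "0", "0", "-3", "0", "0", "1", "0"]

Write exponents as rows Θ,T / cols t,γ,ω,ΔT,f,X1,X2,X3:
  Θ: [ 0  0  0  1  0 -1  3  3]
  T: [ 1 -1 -1  0 -1 -2  1  0]
Echelon form has 2 nonzero rows (pivots: t,ΔT)
Pivot set = {t,ΔT}, free = {γ,ω,f,X1,X2,X3}
RREF:
  r0: [   1   -1   -1    0   -1   -2    1    0]
  r1: [   0    0    0    1    0   -1    3    3]
Fix exponent of X2 at 1, γ at 0, ω at 0, f at 0, X1 at 0, X3 at 0; solve each RREF row for its pivot's exponent:
  r0: exp(t) + (1)·1 = 0 ⇒ exp(t) = -1
  r1: exp(ΔT) + (3)·1 = 0 ⇒ exp(ΔT) = -3
Π_5 = t^-1 · ΔT^-3 · X2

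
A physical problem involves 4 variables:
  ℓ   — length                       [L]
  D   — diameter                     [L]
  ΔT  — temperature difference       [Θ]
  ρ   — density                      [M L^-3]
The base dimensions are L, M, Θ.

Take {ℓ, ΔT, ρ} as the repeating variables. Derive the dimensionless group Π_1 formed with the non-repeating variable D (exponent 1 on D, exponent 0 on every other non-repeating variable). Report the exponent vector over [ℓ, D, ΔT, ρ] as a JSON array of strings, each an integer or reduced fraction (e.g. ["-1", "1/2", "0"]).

Exponent matrix [L,M,Θ] × [ℓ,D,ΔT,ρ]:
  L: [ 1  1  0 -3]
  M: [ 0  0  0  1]
  Θ: [ 0  0  1  0]
Row reduction gives pivot columns ℓ,ΔT,ρ; rank = 3
Pivot set = {ℓ,ΔT,ρ}, free = {D}
RREF:
  r0: [   1    1    0    0]
  r1: [   0    0    1    0]
  r2: [   0    0    0    1]
Fix exponent of D at 1; solve each RREF row for its pivot's exponent:
  r0: exp(ℓ) + (1)·1 = 0 ⇒ exp(ℓ) = -1
  r1: exp(ΔT) + (0)·1 = 0 ⇒ exp(ΔT) = 0
  r2: exp(ρ) + (0)·1 = 0 ⇒ exp(ρ) = 0
Π_1 = ℓ^-1 · D

["-1", "1", "0", "0"]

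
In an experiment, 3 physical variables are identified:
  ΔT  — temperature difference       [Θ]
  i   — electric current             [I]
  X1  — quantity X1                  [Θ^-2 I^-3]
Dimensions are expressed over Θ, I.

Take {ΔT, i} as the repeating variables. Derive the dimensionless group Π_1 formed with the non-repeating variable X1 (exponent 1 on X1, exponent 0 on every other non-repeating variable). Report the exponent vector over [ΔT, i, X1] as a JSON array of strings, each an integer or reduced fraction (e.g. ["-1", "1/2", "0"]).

Write exponents as rows Θ,I / cols ΔT,i,X1:
  Θ: [ 1  0 -2]
  I: [ 0  1 -3]
RREF → pivots at {ΔT,i} ⇒ r = 2
Pivot set = {ΔT,i}, free = {X1}
RREF:
  r0: [   1    0   -2]
  r1: [   0    1   -3]
Fix exponent of X1 at 1; solve each RREF row for its pivot's exponent:
  r0: exp(ΔT) + (-2)·1 = 0 ⇒ exp(ΔT) = 2
  r1: exp(i) + (-3)·1 = 0 ⇒ exp(i) = 3
Π_1 = ΔT^2 · i^3 · X1

["2", "3", "1"]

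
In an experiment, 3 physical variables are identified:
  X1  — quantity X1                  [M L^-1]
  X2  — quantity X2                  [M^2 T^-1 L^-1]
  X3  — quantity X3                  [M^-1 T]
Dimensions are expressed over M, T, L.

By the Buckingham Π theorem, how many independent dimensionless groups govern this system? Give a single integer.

1

Dimensional matrix (M×T×L by X1×X2×X3):
  M: [ 1  2 -1]
  T: [ 0 -1  1]
  L: [-1 -1  0]
Echelon form has 2 nonzero rows (pivots: X1,X2)
Π count = n − r = 3 − 2 = 1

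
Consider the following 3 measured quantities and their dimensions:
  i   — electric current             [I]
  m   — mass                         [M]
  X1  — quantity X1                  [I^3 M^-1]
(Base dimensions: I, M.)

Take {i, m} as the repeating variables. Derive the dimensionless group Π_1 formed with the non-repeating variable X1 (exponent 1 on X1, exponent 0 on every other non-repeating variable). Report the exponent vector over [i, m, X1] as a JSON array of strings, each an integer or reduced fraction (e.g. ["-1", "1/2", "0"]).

["-3", "1", "1"]

Dimensional matrix (I×M by i×m×X1):
  I: [ 1  0  3]
  M: [ 0  1 -1]
Echelon form has 2 nonzero rows (pivots: i,m)
Pivot set = {i,m}, free = {X1}
RREF:
  r0: [   1    0    3]
  r1: [   0    1   -1]
Fix exponent of X1 at 1; solve each RREF row for its pivot's exponent:
  r0: exp(i) + (3)·1 = 0 ⇒ exp(i) = -3
  r1: exp(m) + (-1)·1 = 0 ⇒ exp(m) = 1
Π_1 = i^-3 · m · X1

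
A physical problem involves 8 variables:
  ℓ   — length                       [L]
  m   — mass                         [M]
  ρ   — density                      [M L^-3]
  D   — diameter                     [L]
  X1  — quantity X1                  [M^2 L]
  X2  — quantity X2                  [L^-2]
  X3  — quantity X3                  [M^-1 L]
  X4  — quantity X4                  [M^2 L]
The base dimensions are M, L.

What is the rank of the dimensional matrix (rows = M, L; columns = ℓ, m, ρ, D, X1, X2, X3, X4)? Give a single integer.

2

Dimensional matrix (M×L by ℓ×m×ρ×D×X1×X2×X3×X4):
  M: [ 0  1  1  0  2  0 -1  2]
  L: [ 1  0 -3  1  1 -2  1  1]
RREF → pivots at {ℓ,m} ⇒ r = 2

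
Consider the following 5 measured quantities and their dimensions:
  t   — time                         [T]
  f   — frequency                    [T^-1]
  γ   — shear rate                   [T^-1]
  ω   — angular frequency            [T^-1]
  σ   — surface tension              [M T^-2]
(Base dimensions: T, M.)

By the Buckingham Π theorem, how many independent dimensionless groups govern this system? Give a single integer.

Dimensional matrix (T×M by t×f×γ×ω×σ):
  T: [ 1 -1 -1 -1 -2]
  M: [ 0  0  0  0  1]
Echelon form has 2 nonzero rows (pivots: t,σ)
5 vars − rank 2 = 3 Π groups

3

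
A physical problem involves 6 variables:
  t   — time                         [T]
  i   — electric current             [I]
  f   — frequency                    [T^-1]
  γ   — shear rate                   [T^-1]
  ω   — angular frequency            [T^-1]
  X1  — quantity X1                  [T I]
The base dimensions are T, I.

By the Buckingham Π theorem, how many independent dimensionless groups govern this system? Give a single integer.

Dimensional matrix (T×I by t×i×f×γ×ω×X1):
  T: [ 1  0 -1 -1 -1  1]
  I: [ 0  1  0  0  0  1]
Echelon form has 2 nonzero rows (pivots: t,i)
n=6, r=2 ⇒ 4 dimensionless groups

4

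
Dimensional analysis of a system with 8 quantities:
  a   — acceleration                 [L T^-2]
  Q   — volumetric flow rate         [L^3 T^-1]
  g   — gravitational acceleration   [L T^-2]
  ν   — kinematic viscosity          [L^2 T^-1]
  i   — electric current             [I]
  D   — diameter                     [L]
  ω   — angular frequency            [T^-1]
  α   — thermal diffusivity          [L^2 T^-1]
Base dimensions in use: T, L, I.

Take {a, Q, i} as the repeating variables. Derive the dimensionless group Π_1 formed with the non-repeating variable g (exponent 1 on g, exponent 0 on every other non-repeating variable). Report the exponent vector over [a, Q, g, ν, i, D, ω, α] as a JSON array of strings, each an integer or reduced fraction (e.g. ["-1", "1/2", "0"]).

["-1", "0", "1", "0", "0", "0", "0", "0"]

Exponent matrix [T,L,I] × [a,Q,g,ν,i,D,ω,α]:
  T: [-2 -1 -2 -1  0  0 -1 -1]
  L: [ 1  3  1  2  0  1  0  2]
  I: [ 0  0  0  0  1  0  0  0]
Row reduction gives pivot columns a,Q,i; rank = 3
Repeat: a,Q,i; free: g,ν,D,ω,α
RREF:
  r0: [   1    0    1  1/5    0 -1/5  3/5  1/5]
  r1: [   0    1    0  3/5    0  2/5 -1/5  3/5]
  r2: [   0    0    0    0    1    0    0    0]
Fix exponent of g at 1, ν at 0, D at 0, ω at 0, α at 0; solve each RREF row for its pivot's exponent:
  r0: exp(a) + (1)·1 = 0 ⇒ exp(a) = -1
  r1: exp(Q) + (0)·1 = 0 ⇒ exp(Q) = 0
  r2: exp(i) + (0)·1 = 0 ⇒ exp(i) = 0
Π_1 = a^-1 · g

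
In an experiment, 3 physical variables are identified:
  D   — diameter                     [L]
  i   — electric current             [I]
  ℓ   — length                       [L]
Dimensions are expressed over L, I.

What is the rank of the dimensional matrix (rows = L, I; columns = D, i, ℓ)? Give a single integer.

2

Dimensional matrix (L×I by D×i×ℓ):
  L: [ 1  0  1]
  I: [ 0  1  0]
Row reduction gives pivot columns D,i; rank = 2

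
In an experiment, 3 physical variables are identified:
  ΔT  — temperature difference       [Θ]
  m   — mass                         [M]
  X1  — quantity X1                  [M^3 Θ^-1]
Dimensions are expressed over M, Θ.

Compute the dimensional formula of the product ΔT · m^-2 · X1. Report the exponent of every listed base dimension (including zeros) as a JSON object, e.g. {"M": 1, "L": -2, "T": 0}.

Exponent matrix [M,Θ] × [ΔT,m,X1]:
  M: [ 0  1  3]
  Θ: [ 1  0 -1]
  [M]: (1)·0+(-2)·1+(1)·3 = 1
  [Θ]: (1)·1+(-2)·0+(1)·-1 = 0
⇒ M

{"M": 1, "Θ": 0}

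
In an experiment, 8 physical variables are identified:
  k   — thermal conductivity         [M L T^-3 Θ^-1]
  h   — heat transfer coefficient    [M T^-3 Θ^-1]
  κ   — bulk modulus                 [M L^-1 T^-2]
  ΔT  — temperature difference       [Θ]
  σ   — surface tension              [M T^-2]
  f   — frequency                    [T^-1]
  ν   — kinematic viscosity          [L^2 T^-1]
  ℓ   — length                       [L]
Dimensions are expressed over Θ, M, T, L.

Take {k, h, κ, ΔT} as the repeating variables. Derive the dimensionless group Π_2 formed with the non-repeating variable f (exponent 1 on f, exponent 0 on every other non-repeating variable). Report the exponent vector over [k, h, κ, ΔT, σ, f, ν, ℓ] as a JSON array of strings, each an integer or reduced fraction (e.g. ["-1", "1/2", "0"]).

Dimensional matrix (Θ×M×T×L by k×h×κ×ΔT×σ×f×ν×ℓ):
  Θ: [-1 -1  0  1  0  0  0  0]
  M: [ 1  1  1  0  1  0  0  0]
  T: [-3 -3 -2  0 -2 -1 -1  0]
  L: [ 1  0 -1  0  0  0  2  1]
RREF → pivots at {k,h,κ,ΔT} ⇒ r = 4
Pivot set = {k,h,κ,ΔT}, free = {σ,f,ν,ℓ}
RREF:
  r0: [   1    0    0    0    1   -1    1    1]
  r1: [   0    1    0    0   -1    2    0   -1]
  r2: [   0    0    1    0    1   -1   -1    0]
  r3: [   0    0    0    1    0    1    1    0]
Fix exponent of f at 1, σ at 0, ν at 0, ℓ at 0; solve each RREF row for its pivot's exponent:
  r0: exp(k) + (-1)·1 = 0 ⇒ exp(k) = 1
  r1: exp(h) + (2)·1 = 0 ⇒ exp(h) = -2
  r2: exp(κ) + (-1)·1 = 0 ⇒ exp(κ) = 1
  r3: exp(ΔT) + (1)·1 = 0 ⇒ exp(ΔT) = -1
Π_2 = k · h^-2 · κ · ΔT^-1 · f

["1", "-2", "1", "-1", "0", "1", "0", "0"]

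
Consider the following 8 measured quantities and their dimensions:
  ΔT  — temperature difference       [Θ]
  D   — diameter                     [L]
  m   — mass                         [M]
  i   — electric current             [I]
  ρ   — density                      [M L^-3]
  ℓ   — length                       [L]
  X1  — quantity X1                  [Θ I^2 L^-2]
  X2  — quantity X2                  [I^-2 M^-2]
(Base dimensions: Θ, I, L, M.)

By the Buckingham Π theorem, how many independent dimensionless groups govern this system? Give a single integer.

4

Exponent matrix [Θ,I,L,M] × [ΔT,D,m,i,ρ,ℓ,X1,X2]:
  Θ: [ 1  0  0  0  0  0  1  0]
  I: [ 0  0  0  1  0  0  2 -2]
  L: [ 0  1  0  0 -3  1 -2  0]
  M: [ 0  0  1  0  1  0  0 -2]
RREF → pivots at {ΔT,D,m,i} ⇒ r = 4
n=8, r=4 ⇒ 4 dimensionless groups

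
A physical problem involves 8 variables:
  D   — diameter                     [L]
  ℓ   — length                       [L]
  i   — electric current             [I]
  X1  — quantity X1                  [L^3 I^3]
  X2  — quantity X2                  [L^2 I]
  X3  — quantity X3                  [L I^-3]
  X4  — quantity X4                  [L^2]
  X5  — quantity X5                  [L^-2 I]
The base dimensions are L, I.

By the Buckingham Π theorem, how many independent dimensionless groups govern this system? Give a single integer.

Dimensional matrix (L×I by D×ℓ×i×X1×X2×X3×X4×X5):
  L: [ 1  1  0  3  2  1  2 -2]
  I: [ 0  0  1  3  1 -3  0  1]
RREF → pivots at {D,i} ⇒ r = 2
Π count = n − r = 8 − 2 = 6

6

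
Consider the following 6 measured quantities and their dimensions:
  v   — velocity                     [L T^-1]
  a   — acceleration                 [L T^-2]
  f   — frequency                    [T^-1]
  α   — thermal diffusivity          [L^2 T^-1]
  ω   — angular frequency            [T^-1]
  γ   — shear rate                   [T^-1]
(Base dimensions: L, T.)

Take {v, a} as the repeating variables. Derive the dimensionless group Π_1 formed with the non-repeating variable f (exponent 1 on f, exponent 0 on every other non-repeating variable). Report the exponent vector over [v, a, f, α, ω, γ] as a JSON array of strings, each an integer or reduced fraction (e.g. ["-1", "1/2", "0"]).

Write exponents as rows L,T / cols v,a,f,α,ω,γ:
  L: [ 1  1  0  2  0  0]
  T: [-1 -2 -1 -1 -1 -1]
RREF → pivots at {v,a} ⇒ r = 2
Repeat: v,a; free: f,α,ω,γ
RREF:
  r0: [   1    0   -1    3   -1   -1]
  r1: [   0    1    1   -1    1    1]
Fix exponent of f at 1, α at 0, ω at 0, γ at 0; solve each RREF row for its pivot's exponent:
  r0: exp(v) + (-1)·1 = 0 ⇒ exp(v) = 1
  r1: exp(a) + (1)·1 = 0 ⇒ exp(a) = -1
Π_1 = v · a^-1 · f

["1", "-1", "1", "0", "0", "0"]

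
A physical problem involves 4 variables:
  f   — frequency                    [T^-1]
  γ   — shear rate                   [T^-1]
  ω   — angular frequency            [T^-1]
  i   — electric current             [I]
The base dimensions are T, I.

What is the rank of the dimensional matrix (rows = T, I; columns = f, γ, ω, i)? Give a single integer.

2

Exponent matrix [T,I] × [f,γ,ω,i]:
  T: [-1 -1 -1  0]
  I: [ 0  0  0  1]
RREF → pivots at {f,i} ⇒ r = 2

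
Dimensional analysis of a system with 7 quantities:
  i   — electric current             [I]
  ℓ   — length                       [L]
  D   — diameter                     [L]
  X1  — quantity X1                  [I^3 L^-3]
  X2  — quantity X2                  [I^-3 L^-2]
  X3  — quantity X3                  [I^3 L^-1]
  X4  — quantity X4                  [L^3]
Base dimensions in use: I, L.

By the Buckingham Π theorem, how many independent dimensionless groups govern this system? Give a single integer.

5

Dimensional matrix (I×L by i×ℓ×D×X1×X2×X3×X4):
  I: [ 1  0  0  3 -3  3  0]
  L: [ 0  1  1 -3 -2 -1  3]
Row reduction gives pivot columns i,ℓ; rank = 2
7 vars − rank 2 = 5 Π groups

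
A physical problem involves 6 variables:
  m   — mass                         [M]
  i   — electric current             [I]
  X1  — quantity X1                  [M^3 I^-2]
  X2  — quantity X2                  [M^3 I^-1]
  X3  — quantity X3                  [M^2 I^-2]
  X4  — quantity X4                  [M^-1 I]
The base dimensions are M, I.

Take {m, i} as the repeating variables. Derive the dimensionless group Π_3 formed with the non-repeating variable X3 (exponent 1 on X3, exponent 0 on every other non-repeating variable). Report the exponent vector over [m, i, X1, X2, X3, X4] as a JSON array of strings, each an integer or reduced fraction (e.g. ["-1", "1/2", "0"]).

["-2", "2", "0", "0", "1", "0"]

Write exponents as rows M,I / cols m,i,X1,X2,X3,X4:
  M: [ 1  0  3  3  2 -1]
  I: [ 0  1 -2 -1 -2  1]
Row reduction gives pivot columns m,i; rank = 2
Pivot set = {m,i}, free = {X1,X2,X3,X4}
RREF:
  r0: [   1    0    3    3    2   -1]
  r1: [   0    1   -2   -1   -2    1]
Fix exponent of X3 at 1, X1 at 0, X2 at 0, X4 at 0; solve each RREF row for its pivot's exponent:
  r0: exp(m) + (2)·1 = 0 ⇒ exp(m) = -2
  r1: exp(i) + (-2)·1 = 0 ⇒ exp(i) = 2
Π_3 = m^-2 · i^2 · X3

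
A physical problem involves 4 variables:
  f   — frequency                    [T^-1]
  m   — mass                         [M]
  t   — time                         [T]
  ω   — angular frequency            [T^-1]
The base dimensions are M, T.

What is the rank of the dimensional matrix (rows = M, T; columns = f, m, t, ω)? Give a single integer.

Dimensional matrix (M×T by f×m×t×ω):
  M: [ 0  1  0  0]
  T: [-1  0  1 -1]
RREF → pivots at {f,m} ⇒ r = 2

2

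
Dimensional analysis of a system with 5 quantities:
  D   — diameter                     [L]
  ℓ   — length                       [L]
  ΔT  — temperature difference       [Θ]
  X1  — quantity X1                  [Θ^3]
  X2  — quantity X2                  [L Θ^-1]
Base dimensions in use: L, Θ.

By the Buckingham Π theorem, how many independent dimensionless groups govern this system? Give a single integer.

Dimensional matrix (L×Θ by D×ℓ×ΔT×X1×X2):
  L: [ 1  1  0  0  1]
  Θ: [ 0  0  1  3 -1]
Row reduction gives pivot columns D,ΔT; rank = 2
Π count = n − r = 5 − 2 = 3

3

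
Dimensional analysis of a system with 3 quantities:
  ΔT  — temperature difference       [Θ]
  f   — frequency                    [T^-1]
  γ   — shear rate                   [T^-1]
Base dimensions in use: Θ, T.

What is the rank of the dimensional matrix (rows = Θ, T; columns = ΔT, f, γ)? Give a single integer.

Write exponents as rows Θ,T / cols ΔT,f,γ:
  Θ: [ 1  0  0]
  T: [ 0 -1 -1]
Row reduction gives pivot columns ΔT,f; rank = 2

2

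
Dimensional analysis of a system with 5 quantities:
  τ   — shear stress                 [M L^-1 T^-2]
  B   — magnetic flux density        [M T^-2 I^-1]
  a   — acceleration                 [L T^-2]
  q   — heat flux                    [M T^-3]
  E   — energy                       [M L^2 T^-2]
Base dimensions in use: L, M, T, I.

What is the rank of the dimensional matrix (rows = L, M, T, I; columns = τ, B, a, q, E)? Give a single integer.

4

Exponent matrix [L,M,T,I] × [τ,B,a,q,E]:
  L: [-1  0  1  0  2]
  M: [ 1  1  0  1  1]
  T: [-2 -2 -2 -3 -2]
  I: [ 0 -1  0  0  0]
RREF → pivots at {τ,B,a,q} ⇒ r = 4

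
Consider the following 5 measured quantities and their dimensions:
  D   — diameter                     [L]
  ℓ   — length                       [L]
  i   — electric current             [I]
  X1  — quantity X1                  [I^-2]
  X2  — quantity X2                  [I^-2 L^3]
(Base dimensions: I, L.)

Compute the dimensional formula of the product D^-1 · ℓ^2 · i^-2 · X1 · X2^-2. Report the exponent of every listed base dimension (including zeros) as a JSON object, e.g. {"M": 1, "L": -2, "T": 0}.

Dimensional matrix (I×L by D×ℓ×i×X1×X2):
  I: [ 0  0  1 -2 -2]
  L: [ 1  1  0  0  3]
  [I]: (-1)·0+(2)·0+(-2)·1+(1)·-2+(-2)·-2 = 0
  [L]: (-1)·1+(2)·1+(-2)·0+(1)·0+(-2)·3 = -5
⇒ L^-5

{"I": 0, "L": -5}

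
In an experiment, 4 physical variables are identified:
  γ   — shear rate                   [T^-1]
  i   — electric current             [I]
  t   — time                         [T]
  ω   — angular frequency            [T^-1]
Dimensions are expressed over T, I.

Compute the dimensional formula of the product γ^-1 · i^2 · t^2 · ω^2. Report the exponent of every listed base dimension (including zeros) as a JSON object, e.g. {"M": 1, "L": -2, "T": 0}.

{"T": 1, "I": 2}

Exponent matrix [T,I] × [γ,i,t,ω]:
  T: [-1  0  1 -1]
  I: [ 0  1  0  0]
  [T]: (-1)·-1+(2)·0+(2)·1+(2)·-1 = 1
  [I]: (-1)·0+(2)·1+(2)·0+(2)·0 = 2
⇒ T I^2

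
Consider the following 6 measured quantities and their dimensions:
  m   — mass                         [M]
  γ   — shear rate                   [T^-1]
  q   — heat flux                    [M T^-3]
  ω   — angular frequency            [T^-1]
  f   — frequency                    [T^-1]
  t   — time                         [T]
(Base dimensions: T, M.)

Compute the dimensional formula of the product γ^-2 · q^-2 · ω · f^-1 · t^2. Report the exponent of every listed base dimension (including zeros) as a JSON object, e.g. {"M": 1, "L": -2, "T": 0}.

Dimensional matrix (T×M by m×γ×q×ω×f×t):
  T: [ 0 -1 -3 -1 -1  1]
  M: [ 1  0  1  0  0  0]
  [T]: (-2)·-1+(-2)·-3+(1)·-1+(-1)·-1+(2)·1 = 10
  [M]: (-2)·0+(-2)·1+(1)·0+(-1)·0+(2)·0 = -2
⇒ T^10 M^-2

{"T": 10, "M": -2}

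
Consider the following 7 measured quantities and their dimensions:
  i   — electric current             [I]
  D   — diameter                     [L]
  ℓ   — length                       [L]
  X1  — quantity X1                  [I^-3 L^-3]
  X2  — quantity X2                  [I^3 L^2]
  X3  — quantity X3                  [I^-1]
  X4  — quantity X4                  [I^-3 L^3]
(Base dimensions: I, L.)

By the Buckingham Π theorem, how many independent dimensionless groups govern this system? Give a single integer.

5

Dimensional matrix (I×L by i×D×ℓ×X1×X2×X3×X4):
  I: [ 1  0  0 -3  3 -1 -3]
  L: [ 0  1  1 -3  2  0  3]
Echelon form has 2 nonzero rows (pivots: i,D)
Π count = n − r = 7 − 2 = 5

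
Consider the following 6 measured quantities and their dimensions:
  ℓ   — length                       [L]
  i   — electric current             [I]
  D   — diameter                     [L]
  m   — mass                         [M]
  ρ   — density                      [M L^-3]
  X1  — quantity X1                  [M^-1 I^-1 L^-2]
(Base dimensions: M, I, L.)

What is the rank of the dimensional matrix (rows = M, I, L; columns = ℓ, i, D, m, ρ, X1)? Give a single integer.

Write exponents as rows M,I,L / cols ℓ,i,D,m,ρ,X1:
  M: [ 0  0  0  1  1 -1]
  I: [ 0  1  0  0  0 -1]
  L: [ 1  0  1  0 -3 -2]
Row reduction gives pivot columns ℓ,i,m; rank = 3

3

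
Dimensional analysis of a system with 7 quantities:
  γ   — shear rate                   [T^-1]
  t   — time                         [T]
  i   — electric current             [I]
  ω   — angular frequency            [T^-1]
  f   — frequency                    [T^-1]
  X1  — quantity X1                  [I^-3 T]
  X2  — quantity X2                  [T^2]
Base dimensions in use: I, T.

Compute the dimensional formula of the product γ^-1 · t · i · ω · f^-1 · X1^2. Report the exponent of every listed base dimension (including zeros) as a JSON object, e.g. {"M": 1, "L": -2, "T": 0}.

Write exponents as rows I,T / cols γ,t,i,ω,f,X1,X2:
  I: [ 0  0  1  0  0 -3  0]
  T: [-1  1  0 -1 -1  1  2]
  [I]: (-1)·0+(1)·0+(1)·1+(1)·0+(-1)·0+(2)·-3 = -5
  [T]: (-1)·-1+(1)·1+(1)·0+(1)·-1+(-1)·-1+(2)·1 = 4
⇒ I^-5 T^4

{"I": -5, "T": 4}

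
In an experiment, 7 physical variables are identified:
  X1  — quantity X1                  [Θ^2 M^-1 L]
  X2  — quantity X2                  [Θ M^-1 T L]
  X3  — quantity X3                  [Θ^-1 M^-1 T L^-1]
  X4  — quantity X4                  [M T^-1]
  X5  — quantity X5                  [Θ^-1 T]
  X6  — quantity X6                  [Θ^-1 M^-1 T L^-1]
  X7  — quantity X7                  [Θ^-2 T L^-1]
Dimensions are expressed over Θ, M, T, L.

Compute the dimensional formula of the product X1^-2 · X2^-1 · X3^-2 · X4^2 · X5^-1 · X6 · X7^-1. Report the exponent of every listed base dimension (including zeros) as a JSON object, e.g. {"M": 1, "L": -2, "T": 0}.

Exponent matrix [Θ,M,T,L] × [X1,X2,X3,X4,X5,X6,X7]:
  Θ: [ 2  1 -1  0 -1 -1 -2]
  M: [-1 -1 -1  1  0 -1  0]
  T: [ 0  1  1 -1  1  1  1]
  L: [ 1  1 -1  0  0 -1 -1]
  [Θ]: (-2)·2+(-1)·1+(-2)·-1+(2)·0+(-1)·-1+(1)·-1+(-1)·-2 = -1
  [M]: (-2)·-1+(-1)·-1+(-2)·-1+(2)·1+(-1)·0+(1)·-1+(-1)·0 = 6
  [T]: (-2)·0+(-1)·1+(-2)·1+(2)·-1+(-1)·1+(1)·1+(-1)·1 = -6
  [L]: (-2)·1+(-1)·1+(-2)·-1+(2)·0+(-1)·0+(1)·-1+(-1)·-1 = -1
⇒ Θ^-1 M^6 T^-6 L^-1

{"Θ": -1, "M": 6, "T": -6, "L": -1}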